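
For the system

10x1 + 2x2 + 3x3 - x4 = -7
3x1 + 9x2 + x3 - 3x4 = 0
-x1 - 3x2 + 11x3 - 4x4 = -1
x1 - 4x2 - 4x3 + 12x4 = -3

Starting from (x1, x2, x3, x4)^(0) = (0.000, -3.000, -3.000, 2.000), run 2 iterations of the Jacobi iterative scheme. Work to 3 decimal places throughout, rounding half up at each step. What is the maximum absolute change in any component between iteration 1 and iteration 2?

2.189

Iteration 1:
  x1 = (-7 - (2)·-3.000 - (3)·-3.000 - (-1)·2.000) / (10) = 1.000
  x2 = (0 - (3)·0.000 - (1)·-3.000 - (-3)·2.000) / (9) = 1.000
  x3 = (-1 - (-1)·0.000 - (-3)·-3.000 - (-4)·2.000) / (11) = -0.182
  x4 = (-3 - (1)·0.000 - (-4)·-3.000 - (-4)·-3.000) / (12) = -2.250
Iteration 2:
  x1 = (-7 - (2)·1.000 - (3)·-0.182 - (-1)·-2.250) / (10) = -1.070
  x2 = (0 - (3)·1.000 - (1)·-0.182 - (-3)·-2.250) / (9) = -1.063
  x3 = (-1 - (-1)·1.000 - (-3)·1.000 - (-4)·-2.250) / (11) = -0.545
  x4 = (-3 - (1)·1.000 - (-4)·1.000 - (-4)·-0.182) / (12) = -0.061
Change: (-2.070, -2.063, -0.363, 2.189) → max |·| = 2.189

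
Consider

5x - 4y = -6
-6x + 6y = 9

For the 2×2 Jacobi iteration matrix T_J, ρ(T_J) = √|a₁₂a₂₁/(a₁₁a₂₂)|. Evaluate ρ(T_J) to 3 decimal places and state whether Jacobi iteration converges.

0.894

a₁₂a₂₁/(a₁₁a₂₂) = (-4)·(-6) / ((5)·(6)) = 0.800000
ρ = √|0.800000| = √0.800000 = 0.894
ρ < 1, so Jacobi converges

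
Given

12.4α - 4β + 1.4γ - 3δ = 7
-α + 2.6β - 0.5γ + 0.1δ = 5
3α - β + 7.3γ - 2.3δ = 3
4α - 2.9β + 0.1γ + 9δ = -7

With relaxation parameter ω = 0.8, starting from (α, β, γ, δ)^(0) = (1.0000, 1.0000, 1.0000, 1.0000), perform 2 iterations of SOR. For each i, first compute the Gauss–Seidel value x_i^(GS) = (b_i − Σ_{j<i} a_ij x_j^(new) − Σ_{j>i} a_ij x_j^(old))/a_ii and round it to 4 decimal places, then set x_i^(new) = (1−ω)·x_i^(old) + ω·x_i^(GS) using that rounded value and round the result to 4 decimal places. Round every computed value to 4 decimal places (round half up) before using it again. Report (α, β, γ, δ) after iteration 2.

Iteration 1:
  α: GS value = (7 - (-4)·1.0000 - (1.4)·1.0000 - (-3)·1.0000) / (12.4) = 1.0161;  α ← (1−ω)·1.0000 + ω·1.0161 = 1.0129
  β: GS value = (5 - (-1)·1.0129 - (-0.5)·1.0000 - (0.1)·1.0000) / (2.6) = 2.4665;  β ← (1−ω)·1.0000 + ω·2.4665 = 2.1732
  γ: GS value = (3 - (3)·1.0129 - (-1)·2.1732 - (-2.3)·1.0000) / (7.3) = 0.6075;  γ ← (1−ω)·1.0000 + ω·0.6075 = 0.6860
  δ: GS value = (-7 - (4)·1.0129 - (-2.9)·2.1732 - (0.1)·0.6860) / (9) = -0.5353;  δ ← (1−ω)·1.0000 + ω·-0.5353 = -0.2282
Iteration 2:
  α: GS value = (7 - (-4)·2.1732 - (1.4)·0.6860 - (-3)·-0.2282) / (12.4) = 1.1329;  α ← (1−ω)·1.0129 + ω·1.1329 = 1.1089
  β: GS value = (5 - (-1)·1.1089 - (-0.5)·0.6860 - (0.1)·-0.2282) / (2.6) = 2.4903;  β ← (1−ω)·2.1732 + ω·2.4903 = 2.4269
  γ: GS value = (3 - (3)·1.1089 - (-1)·2.4269 - (-2.3)·-0.2282) / (7.3) = 0.2158;  γ ← (1−ω)·0.6860 + ω·0.2158 = 0.3098
  δ: GS value = (-7 - (4)·1.1089 - (-2.9)·2.4269 - (0.1)·0.3098) / (9) = -0.4921;  δ ← (1−ω)·-0.2282 + ω·-0.4921 = -0.4393

(1.1089, 2.4269, 0.3098, -0.4393)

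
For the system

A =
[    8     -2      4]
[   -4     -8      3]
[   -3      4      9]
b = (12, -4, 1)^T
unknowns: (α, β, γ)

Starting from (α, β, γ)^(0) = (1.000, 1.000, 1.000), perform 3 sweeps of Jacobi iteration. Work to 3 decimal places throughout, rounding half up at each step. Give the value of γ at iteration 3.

Iteration 1:
  α = (12 - (-2)·1.000 - (4)·1.000) / (8) = 1.250
  β = (-4 - (-4)·1.000 - (3)·1.000) / (-8) = 0.375
  γ = (1 - (-3)·1.000 - (4)·1.000) / (9) = 0.000
Iteration 2:
  α = (12 - (-2)·0.375 - (4)·0.000) / (8) = 1.594
  β = (-4 - (-4)·1.250 - (3)·0.000) / (-8) = -0.125
  γ = (1 - (-3)·1.250 - (4)·0.375) / (9) = 0.361
Iteration 3:
  α = (12 - (-2)·-0.125 - (4)·0.361) / (8) = 1.288
  β = (-4 - (-4)·1.594 - (3)·0.361) / (-8) = -0.162
  γ = (1 - (-3)·1.594 - (4)·-0.125) / (9) = 0.698

0.698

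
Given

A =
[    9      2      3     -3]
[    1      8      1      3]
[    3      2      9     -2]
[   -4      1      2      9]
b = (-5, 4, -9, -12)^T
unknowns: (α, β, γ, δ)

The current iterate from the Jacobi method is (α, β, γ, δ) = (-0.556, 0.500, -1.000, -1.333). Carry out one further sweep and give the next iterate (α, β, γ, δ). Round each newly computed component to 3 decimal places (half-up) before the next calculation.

(-0.778, 1.194, -1.222, -1.414)

One sweep:
  α = (-5 - (2)·0.500 - (3)·-1.000 - (-3)·-1.333) / (9) = -0.778
  β = (4 - (1)·-0.556 - (1)·-1.000 - (3)·-1.333) / (8) = 1.194
  γ = (-9 - (3)·-0.556 - (2)·0.500 - (-2)·-1.333) / (9) = -1.222
  δ = (-12 - (-4)·-0.556 - (1)·0.500 - (2)·-1.000) / (9) = -1.414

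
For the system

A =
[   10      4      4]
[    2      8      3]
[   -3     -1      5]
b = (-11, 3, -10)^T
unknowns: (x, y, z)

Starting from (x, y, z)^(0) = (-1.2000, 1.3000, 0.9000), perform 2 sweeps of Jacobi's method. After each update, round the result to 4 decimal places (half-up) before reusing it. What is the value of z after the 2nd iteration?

-3.1205

Iteration 1:
  x = (-11 - (4)·1.3000 - (4)·0.9000) / (10) = -1.9800
  y = (3 - (2)·-1.2000 - (3)·0.9000) / (8) = 0.3375
  z = (-10 - (-3)·-1.2000 - (-1)·1.3000) / (5) = -2.4600
Iteration 2:
  x = (-11 - (4)·0.3375 - (4)·-2.4600) / (10) = -0.2510
  y = (3 - (2)·-1.9800 - (3)·-2.4600) / (8) = 1.7925
  z = (-10 - (-3)·-1.9800 - (-1)·0.3375) / (5) = -3.1205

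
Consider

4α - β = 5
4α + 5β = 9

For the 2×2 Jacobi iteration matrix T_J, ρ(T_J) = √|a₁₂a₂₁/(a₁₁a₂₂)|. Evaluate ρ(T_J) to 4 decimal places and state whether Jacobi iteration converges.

0.4472

a₁₂a₂₁/(a₁₁a₂₂) = (-1)·(4) / ((4)·(5)) = -0.200000
ρ = √|-0.200000| = √0.200000 = 0.4472
ρ < 1, so Jacobi converges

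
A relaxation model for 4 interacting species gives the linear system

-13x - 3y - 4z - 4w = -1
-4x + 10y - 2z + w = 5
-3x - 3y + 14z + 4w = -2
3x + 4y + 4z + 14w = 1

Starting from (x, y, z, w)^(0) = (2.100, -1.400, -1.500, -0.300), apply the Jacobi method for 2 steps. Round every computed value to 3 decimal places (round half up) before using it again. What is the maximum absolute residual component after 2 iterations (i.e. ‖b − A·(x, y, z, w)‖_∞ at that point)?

4.453

Iteration 1:
  x = (-1 - (-3)·-1.400 - (-4)·-1.500 - (-4)·-0.300) / (-13) = 0.954
  y = (5 - (-4)·2.100 - (-2)·-1.500 - (1)·-0.300) / (10) = 1.070
  z = (-2 - (-3)·2.100 - (-3)·-1.400 - (4)·-0.300) / (14) = 0.093
  w = (1 - (3)·2.100 - (4)·-1.400 - (4)·-1.500) / (14) = 0.450
Iteration 2:
  x = (-1 - (-3)·1.070 - (-4)·0.093 - (-4)·0.450) / (-13) = -0.337
  y = (5 - (-4)·0.954 - (-2)·0.093 - (1)·0.450) / (10) = 0.855
  z = (-2 - (-3)·0.954 - (-3)·1.070 - (4)·0.450) / (14) = 0.162
  w = (1 - (3)·0.954 - (4)·1.070 - (4)·0.093) / (14) = -0.465
Residual b − A·x = (-4.028, -4.109, -0.854, 4.453); ∞-norm = 4.453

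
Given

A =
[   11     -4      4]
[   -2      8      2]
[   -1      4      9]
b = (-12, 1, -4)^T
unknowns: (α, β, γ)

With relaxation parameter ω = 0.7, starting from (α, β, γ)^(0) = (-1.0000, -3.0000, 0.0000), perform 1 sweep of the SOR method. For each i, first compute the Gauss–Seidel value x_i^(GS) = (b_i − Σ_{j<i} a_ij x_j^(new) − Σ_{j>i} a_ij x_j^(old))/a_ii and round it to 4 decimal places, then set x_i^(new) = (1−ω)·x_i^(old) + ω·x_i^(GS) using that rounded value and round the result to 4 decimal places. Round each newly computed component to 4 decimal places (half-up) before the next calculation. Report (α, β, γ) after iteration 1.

Iteration 1:
  α: GS value = (-12 - (-4)·-3.0000 - (4)·0.0000) / (11) = -2.1818;  α ← (1−ω)·-1.0000 + ω·-2.1818 = -1.8273
  β: GS value = (1 - (-2)·-1.8273 - (2)·0.0000) / (8) = -0.3318;  β ← (1−ω)·-3.0000 + ω·-0.3318 = -1.1323
  γ: GS value = (-4 - (-1)·-1.8273 - (4)·-1.1323) / (9) = -0.1442;  γ ← (1−ω)·0.0000 + ω·-0.1442 = -0.1009

(-1.8273, -1.1323, -0.1009)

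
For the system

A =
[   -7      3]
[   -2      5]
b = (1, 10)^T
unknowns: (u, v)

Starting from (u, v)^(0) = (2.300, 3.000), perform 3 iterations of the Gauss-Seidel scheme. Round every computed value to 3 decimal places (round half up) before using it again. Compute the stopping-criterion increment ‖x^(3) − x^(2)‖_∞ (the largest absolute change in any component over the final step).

Iteration 1:
  u = (1 - (3)·3.000) / (-7) = 1.143
  v = (10 - (-2)·1.143) / (5) = 2.457
Iteration 2:
  u = (1 - (3)·2.457) / (-7) = 0.910
  v = (10 - (-2)·0.910) / (5) = 2.364
Iteration 3:
  u = (1 - (3)·2.364) / (-7) = 0.870
  v = (10 - (-2)·0.870) / (5) = 2.348
Change: (-0.040, -0.016) → max |·| = 0.040

0.040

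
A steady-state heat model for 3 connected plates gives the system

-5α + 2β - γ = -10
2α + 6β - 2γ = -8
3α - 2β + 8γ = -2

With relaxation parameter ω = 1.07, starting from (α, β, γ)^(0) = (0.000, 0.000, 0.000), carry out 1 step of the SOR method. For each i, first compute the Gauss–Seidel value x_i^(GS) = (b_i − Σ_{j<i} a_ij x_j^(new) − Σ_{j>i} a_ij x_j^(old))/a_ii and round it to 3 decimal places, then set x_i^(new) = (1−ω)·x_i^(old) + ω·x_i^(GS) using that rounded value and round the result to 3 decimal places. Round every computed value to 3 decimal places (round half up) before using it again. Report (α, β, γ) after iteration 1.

(2.140, -2.190, -1.712)

Iteration 1:
  α: GS value = (-10 - (2)·0.000 - (-1)·0.000) / (-5) = 2.000;  α ← (1−ω)·0.000 + ω·2.000 = 2.140
  β: GS value = (-8 - (2)·2.140 - (-2)·0.000) / (6) = -2.047;  β ← (1−ω)·0.000 + ω·-2.047 = -2.190
  γ: GS value = (-2 - (3)·2.140 - (-2)·-2.190) / (8) = -1.600;  γ ← (1−ω)·0.000 + ω·-1.600 = -1.712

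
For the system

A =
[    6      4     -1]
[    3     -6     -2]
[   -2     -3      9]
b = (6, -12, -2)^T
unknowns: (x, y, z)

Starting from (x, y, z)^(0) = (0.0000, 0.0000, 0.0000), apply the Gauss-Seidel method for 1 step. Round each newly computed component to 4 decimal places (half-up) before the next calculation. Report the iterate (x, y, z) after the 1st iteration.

(1.0000, 2.5000, 0.8333)

Iteration 1:
  x = (6 - (4)·0.0000 - (-1)·0.0000) / (6) = 1.0000
  y = (-12 - (3)·1.0000 - (-2)·0.0000) / (-6) = 2.5000
  z = (-2 - (-2)·1.0000 - (-3)·2.5000) / (9) = 0.8333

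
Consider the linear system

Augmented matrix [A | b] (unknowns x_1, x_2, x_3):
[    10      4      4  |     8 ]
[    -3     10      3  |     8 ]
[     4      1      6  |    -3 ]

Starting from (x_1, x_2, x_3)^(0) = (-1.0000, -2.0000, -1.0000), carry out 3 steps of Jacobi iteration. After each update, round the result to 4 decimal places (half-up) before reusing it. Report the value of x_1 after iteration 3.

Iteration 1:
  x_1 = (8 - (4)·-2.0000 - (4)·-1.0000) / (10) = 2.0000
  x_2 = (8 - (-3)·-1.0000 - (3)·-1.0000) / (10) = 0.8000
  x_3 = (-3 - (4)·-1.0000 - (1)·-2.0000) / (6) = 0.5000
Iteration 2:
  x_1 = (8 - (4)·0.8000 - (4)·0.5000) / (10) = 0.2800
  x_2 = (8 - (-3)·2.0000 - (3)·0.5000) / (10) = 1.2500
  x_3 = (-3 - (4)·2.0000 - (1)·0.8000) / (6) = -1.9667
Iteration 3:
  x_1 = (8 - (4)·1.2500 - (4)·-1.9667) / (10) = 1.0867
  x_2 = (8 - (-3)·0.2800 - (3)·-1.9667) / (10) = 1.4740
  x_3 = (-3 - (4)·0.2800 - (1)·1.2500) / (6) = -0.8950

1.0867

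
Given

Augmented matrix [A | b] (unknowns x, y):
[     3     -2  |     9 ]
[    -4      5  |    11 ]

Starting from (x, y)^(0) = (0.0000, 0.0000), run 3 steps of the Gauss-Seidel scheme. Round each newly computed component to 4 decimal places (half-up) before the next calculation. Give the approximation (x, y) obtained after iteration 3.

Iteration 1:
  x = (9 - (-2)·0.0000) / (3) = 3.0000
  y = (11 - (-4)·3.0000) / (5) = 4.6000
Iteration 2:
  x = (9 - (-2)·4.6000) / (3) = 6.0667
  y = (11 - (-4)·6.0667) / (5) = 7.0534
Iteration 3:
  x = (9 - (-2)·7.0534) / (3) = 7.7023
  y = (11 - (-4)·7.7023) / (5) = 8.3618

(7.7023, 8.3618)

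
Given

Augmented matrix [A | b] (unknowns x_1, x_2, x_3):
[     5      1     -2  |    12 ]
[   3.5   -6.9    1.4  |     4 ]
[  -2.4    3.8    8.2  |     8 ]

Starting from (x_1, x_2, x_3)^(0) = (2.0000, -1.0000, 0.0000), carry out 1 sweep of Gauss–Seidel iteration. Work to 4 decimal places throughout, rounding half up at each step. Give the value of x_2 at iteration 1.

Iteration 1:
  x_1 = (12 - (1)·-1.0000 - (-2)·0.0000) / (5) = 2.6000
  x_2 = (4 - (3.5)·2.6000 - (1.4)·0.0000) / (-6.9) = 0.7391
  x_3 = (8 - (-2.4)·2.6000 - (3.8)·0.7391) / (8.2) = 1.3941

0.7391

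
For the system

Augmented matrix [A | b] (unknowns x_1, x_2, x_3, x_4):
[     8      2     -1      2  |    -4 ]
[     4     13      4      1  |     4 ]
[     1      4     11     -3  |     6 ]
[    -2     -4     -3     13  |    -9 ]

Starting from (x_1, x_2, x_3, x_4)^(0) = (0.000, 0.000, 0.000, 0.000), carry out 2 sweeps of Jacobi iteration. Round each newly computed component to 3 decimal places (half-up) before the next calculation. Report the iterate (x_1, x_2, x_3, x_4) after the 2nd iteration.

Iteration 1:
  x_1 = (-4 - (2)·0.000 - (-1)·0.000 - (2)·0.000) / (8) = -0.500
  x_2 = (4 - (4)·0.000 - (4)·0.000 - (1)·0.000) / (13) = 0.308
  x_3 = (6 - (1)·0.000 - (4)·0.000 - (-3)·0.000) / (11) = 0.545
  x_4 = (-9 - (-2)·0.000 - (-4)·0.000 - (-3)·0.000) / (13) = -0.692
Iteration 2:
  x_1 = (-4 - (2)·0.308 - (-1)·0.545 - (2)·-0.692) / (8) = -0.336
  x_2 = (4 - (4)·-0.500 - (4)·0.545 - (1)·-0.692) / (13) = 0.347
  x_3 = (6 - (1)·-0.500 - (4)·0.308 - (-3)·-0.692) / (11) = 0.290
  x_4 = (-9 - (-2)·-0.500 - (-4)·0.308 - (-3)·0.545) / (13) = -0.549

(-0.336, 0.347, 0.290, -0.549)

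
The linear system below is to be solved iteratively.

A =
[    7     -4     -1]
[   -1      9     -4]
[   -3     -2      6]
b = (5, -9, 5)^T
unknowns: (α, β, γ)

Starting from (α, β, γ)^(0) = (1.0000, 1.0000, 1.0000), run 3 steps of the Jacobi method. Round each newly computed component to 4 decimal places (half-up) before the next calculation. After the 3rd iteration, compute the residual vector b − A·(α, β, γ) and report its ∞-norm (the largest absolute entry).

1.0502

Iteration 1:
  α = (5 - (-4)·1.0000 - (-1)·1.0000) / (7) = 1.4286
  β = (-9 - (-1)·1.0000 - (-4)·1.0000) / (9) = -0.4444
  γ = (5 - (-3)·1.0000 - (-2)·1.0000) / (6) = 1.6667
Iteration 2:
  α = (5 - (-4)·-0.4444 - (-1)·1.6667) / (7) = 0.6984
  β = (-9 - (-1)·1.4286 - (-4)·1.6667) / (9) = -0.1005
  γ = (5 - (-3)·1.4286 - (-2)·-0.4444) / (6) = 1.3995
Iteration 3:
  α = (5 - (-4)·-0.1005 - (-1)·1.3995) / (7) = 0.8568
  β = (-9 - (-1)·0.6984 - (-4)·1.3995) / (9) = -0.3004
  γ = (5 - (-3)·0.6984 - (-2)·-0.1005) / (6) = 1.1490
Residual b − A·x = (-1.0502, -0.8436, 0.0756); ∞-norm = 1.0502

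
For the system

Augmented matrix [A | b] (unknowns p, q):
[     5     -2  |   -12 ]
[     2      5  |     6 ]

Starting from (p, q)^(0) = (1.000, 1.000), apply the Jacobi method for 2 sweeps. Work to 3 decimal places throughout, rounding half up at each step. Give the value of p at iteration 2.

Iteration 1:
  p = (-12 - (-2)·1.000) / (5) = -2.000
  q = (6 - (2)·1.000) / (5) = 0.800
Iteration 2:
  p = (-12 - (-2)·0.800) / (5) = -2.080
  q = (6 - (2)·-2.000) / (5) = 2.000

-2.080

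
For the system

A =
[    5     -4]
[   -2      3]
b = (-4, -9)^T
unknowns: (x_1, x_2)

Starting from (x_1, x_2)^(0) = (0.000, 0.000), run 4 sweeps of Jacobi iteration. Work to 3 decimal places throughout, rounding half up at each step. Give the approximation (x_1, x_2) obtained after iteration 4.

Iteration 1:
  x_1 = (-4 - (-4)·0.000) / (5) = -0.800
  x_2 = (-9 - (-2)·0.000) / (3) = -3.000
Iteration 2:
  x_1 = (-4 - (-4)·-3.000) / (5) = -3.200
  x_2 = (-9 - (-2)·-0.800) / (3) = -3.533
Iteration 3:
  x_1 = (-4 - (-4)·-3.533) / (5) = -3.626
  x_2 = (-9 - (-2)·-3.200) / (3) = -5.133
Iteration 4:
  x_1 = (-4 - (-4)·-5.133) / (5) = -4.906
  x_2 = (-9 - (-2)·-3.626) / (3) = -5.417

(-4.906, -5.417)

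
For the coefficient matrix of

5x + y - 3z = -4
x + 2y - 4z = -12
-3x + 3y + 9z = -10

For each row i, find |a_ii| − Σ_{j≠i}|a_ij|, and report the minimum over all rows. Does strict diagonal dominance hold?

row 1: |5| − (1+3) = 1
row 2: |2| − (1+4) = -3
row 3: |9| − (3+3) = 3
minimum over rows = -3 → not strictly diagonally dominant

-3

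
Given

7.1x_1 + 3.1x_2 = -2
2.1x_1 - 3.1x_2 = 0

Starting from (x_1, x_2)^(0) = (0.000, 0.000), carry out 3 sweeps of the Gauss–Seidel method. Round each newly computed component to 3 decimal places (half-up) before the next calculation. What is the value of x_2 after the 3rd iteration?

Iteration 1:
  x_1 = (-2 - (3.1)·0.000) / (7.1) = -0.282
  x_2 = (0 - (2.1)·-0.282) / (-3.1) = -0.191
Iteration 2:
  x_1 = (-2 - (3.1)·-0.191) / (7.1) = -0.198
  x_2 = (0 - (2.1)·-0.198) / (-3.1) = -0.134
Iteration 3:
  x_1 = (-2 - (3.1)·-0.134) / (7.1) = -0.223
  x_2 = (0 - (2.1)·-0.223) / (-3.1) = -0.151

-0.151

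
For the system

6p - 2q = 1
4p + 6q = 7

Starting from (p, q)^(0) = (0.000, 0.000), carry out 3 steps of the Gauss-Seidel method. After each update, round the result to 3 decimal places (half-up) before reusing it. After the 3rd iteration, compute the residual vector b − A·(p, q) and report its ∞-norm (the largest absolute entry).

Iteration 1:
  p = (1 - (-2)·0.000) / (6) = 0.167
  q = (7 - (4)·0.167) / (6) = 1.055
Iteration 2:
  p = (1 - (-2)·1.055) / (6) = 0.518
  q = (7 - (4)·0.518) / (6) = 0.821
Iteration 3:
  p = (1 - (-2)·0.821) / (6) = 0.440
  q = (7 - (4)·0.440) / (6) = 0.873
Residual b − A·x = (0.106, 0.002); ∞-norm = 0.106

0.106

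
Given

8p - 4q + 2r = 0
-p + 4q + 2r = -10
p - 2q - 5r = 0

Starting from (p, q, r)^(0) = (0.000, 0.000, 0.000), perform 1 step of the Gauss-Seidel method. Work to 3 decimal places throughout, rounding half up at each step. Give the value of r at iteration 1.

1.000

Iteration 1:
  p = (0 - (-4)·0.000 - (2)·0.000) / (8) = 0.000
  q = (-10 - (-1)·0.000 - (2)·0.000) / (4) = -2.500
  r = (0 - (1)·0.000 - (-2)·-2.500) / (-5) = 1.000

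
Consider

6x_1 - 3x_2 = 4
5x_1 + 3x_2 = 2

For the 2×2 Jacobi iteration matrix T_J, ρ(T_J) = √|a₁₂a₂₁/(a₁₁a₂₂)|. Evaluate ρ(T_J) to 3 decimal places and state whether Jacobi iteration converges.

a₁₂a₂₁/(a₁₁a₂₂) = (-3)·(5) / ((6)·(3)) = -0.833333
ρ = √|-0.833333| = √0.833333 = 0.913
ρ < 1, so Jacobi converges

0.913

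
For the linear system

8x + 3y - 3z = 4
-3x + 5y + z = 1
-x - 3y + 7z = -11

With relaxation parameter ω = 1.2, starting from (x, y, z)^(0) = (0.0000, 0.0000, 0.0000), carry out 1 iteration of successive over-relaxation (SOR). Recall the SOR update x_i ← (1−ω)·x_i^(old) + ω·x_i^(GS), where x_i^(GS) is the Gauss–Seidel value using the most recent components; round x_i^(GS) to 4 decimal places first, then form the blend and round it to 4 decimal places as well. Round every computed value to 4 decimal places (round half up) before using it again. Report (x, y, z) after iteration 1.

(0.6000, 0.6720, -1.4372)

Iteration 1:
  x: GS value = (4 - (3)·0.0000 - (-3)·0.0000) / (8) = 0.5000;  x ← (1−ω)·0.0000 + ω·0.5000 = 0.6000
  y: GS value = (1 - (-3)·0.6000 - (1)·0.0000) / (5) = 0.5600;  y ← (1−ω)·0.0000 + ω·0.5600 = 0.6720
  z: GS value = (-11 - (-1)·0.6000 - (-3)·0.6720) / (7) = -1.1977;  z ← (1−ω)·0.0000 + ω·-1.1977 = -1.4372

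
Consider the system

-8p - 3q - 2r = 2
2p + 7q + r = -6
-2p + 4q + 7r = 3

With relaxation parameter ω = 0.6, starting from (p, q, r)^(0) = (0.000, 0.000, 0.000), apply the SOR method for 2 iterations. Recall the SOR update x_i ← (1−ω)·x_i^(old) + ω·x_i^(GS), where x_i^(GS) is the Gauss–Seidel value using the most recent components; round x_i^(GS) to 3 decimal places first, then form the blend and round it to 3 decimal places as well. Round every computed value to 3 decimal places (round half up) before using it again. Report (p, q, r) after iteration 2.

Iteration 1:
  p: GS value = (2 - (-3)·0.000 - (-2)·0.000) / (-8) = -0.250;  p ← (1−ω)·0.000 + ω·-0.250 = -0.150
  q: GS value = (-6 - (2)·-0.150 - (1)·0.000) / (7) = -0.814;  q ← (1−ω)·0.000 + ω·-0.814 = -0.488
  r: GS value = (3 - (-2)·-0.150 - (4)·-0.488) / (7) = 0.665;  r ← (1−ω)·0.000 + ω·0.665 = 0.399
Iteration 2:
  p: GS value = (2 - (-3)·-0.488 - (-2)·0.399) / (-8) = -0.167;  p ← (1−ω)·-0.150 + ω·-0.167 = -0.160
  q: GS value = (-6 - (2)·-0.160 - (1)·0.399) / (7) = -0.868;  q ← (1−ω)·-0.488 + ω·-0.868 = -0.716
  r: GS value = (3 - (-2)·-0.160 - (4)·-0.716) / (7) = 0.792;  r ← (1−ω)·0.399 + ω·0.792 = 0.635

(-0.160, -0.716, 0.635)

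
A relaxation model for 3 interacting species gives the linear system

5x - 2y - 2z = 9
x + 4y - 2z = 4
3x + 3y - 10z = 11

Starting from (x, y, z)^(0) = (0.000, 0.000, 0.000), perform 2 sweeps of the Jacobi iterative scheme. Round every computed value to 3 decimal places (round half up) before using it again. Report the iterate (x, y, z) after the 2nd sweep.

Iteration 1:
  x = (9 - (-2)·0.000 - (-2)·0.000) / (5) = 1.800
  y = (4 - (1)·0.000 - (-2)·0.000) / (4) = 1.000
  z = (11 - (3)·0.000 - (3)·0.000) / (-10) = -1.100
Iteration 2:
  x = (9 - (-2)·1.000 - (-2)·-1.100) / (5) = 1.760
  y = (4 - (1)·1.800 - (-2)·-1.100) / (4) = 0.000
  z = (11 - (3)·1.800 - (3)·1.000) / (-10) = -0.260

(1.760, 0.000, -0.260)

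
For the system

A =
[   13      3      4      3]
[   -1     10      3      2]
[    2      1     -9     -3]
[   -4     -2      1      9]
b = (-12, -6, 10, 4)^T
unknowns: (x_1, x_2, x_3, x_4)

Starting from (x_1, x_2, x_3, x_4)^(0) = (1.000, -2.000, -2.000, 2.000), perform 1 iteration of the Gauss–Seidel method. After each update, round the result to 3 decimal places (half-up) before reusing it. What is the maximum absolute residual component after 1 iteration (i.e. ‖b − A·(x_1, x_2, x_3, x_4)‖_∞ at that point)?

Iteration 1:
  x_1 = (-12 - (3)·-2.000 - (4)·-2.000 - (3)·2.000) / (13) = -0.308
  x_2 = (-6 - (-1)·-0.308 - (3)·-2.000 - (2)·2.000) / (10) = -0.431
  x_3 = (10 - (2)·-0.308 - (1)·-0.431 - (-3)·2.000) / (-9) = -1.894
  x_4 = (4 - (-4)·-0.308 - (-2)·-0.431 - (1)·-1.894) / (9) = 0.422
Residual b − A·x = (-0.393, 2.840, -4.733, 0.002); ∞-norm = 4.733

4.733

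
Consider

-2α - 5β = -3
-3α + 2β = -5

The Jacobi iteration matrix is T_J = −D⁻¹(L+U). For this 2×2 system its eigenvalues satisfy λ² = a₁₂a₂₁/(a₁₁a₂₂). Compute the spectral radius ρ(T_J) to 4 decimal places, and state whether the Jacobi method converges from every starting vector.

a₁₂a₂₁/(a₁₁a₂₂) = (-5)·(-3) / ((-2)·(2)) = -3.750000
ρ = √|-3.750000| = √3.750000 = 1.9365
ρ > 1, so Jacobi diverges

1.9365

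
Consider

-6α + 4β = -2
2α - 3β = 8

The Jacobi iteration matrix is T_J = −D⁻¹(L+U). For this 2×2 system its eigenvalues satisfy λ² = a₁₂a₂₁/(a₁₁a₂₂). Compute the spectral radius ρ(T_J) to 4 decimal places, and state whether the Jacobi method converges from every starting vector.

a₁₂a₂₁/(a₁₁a₂₂) = (4)·(2) / ((-6)·(-3)) = 0.444444
ρ = √|0.444444| = √0.444444 = 0.6667
ρ < 1, so Jacobi converges

0.6667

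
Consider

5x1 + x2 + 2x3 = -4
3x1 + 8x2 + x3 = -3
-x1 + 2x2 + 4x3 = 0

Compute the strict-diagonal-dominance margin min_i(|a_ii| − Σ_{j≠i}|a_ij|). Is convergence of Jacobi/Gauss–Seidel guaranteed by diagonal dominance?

row 1: |5| − (1+2) = 2
row 2: |8| − (3+1) = 4
row 3: |4| − (1+2) = 1
minimum over rows = 1 → strictly diagonally dominant (convergence guaranteed)

1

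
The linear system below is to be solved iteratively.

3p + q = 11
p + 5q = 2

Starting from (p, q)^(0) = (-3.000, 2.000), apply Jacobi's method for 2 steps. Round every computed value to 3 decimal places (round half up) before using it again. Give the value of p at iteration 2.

Iteration 1:
  p = (11 - (1)·2.000) / (3) = 3.000
  q = (2 - (1)·-3.000) / (5) = 1.000
Iteration 2:
  p = (11 - (1)·1.000) / (3) = 3.333
  q = (2 - (1)·3.000) / (5) = -0.200

3.333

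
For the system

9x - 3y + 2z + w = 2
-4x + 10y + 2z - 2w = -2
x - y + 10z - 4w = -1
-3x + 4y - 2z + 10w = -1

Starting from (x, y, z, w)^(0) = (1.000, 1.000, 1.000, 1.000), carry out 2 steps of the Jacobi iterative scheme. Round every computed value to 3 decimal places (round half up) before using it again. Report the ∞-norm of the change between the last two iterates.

Iteration 1:
  x = (2 - (-3)·1.000 - (2)·1.000 - (1)·1.000) / (9) = 0.222
  y = (-2 - (-4)·1.000 - (2)·1.000 - (-2)·1.000) / (10) = 0.200
  z = (-1 - (1)·1.000 - (-1)·1.000 - (-4)·1.000) / (10) = 0.300
  w = (-1 - (-3)·1.000 - (4)·1.000 - (-2)·1.000) / (10) = 0.000
Iteration 2:
  x = (2 - (-3)·0.200 - (2)·0.300 - (1)·0.000) / (9) = 0.222
  y = (-2 - (-4)·0.222 - (2)·0.300 - (-2)·0.000) / (10) = -0.171
  z = (-1 - (1)·0.222 - (-1)·0.200 - (-4)·0.000) / (10) = -0.102
  w = (-1 - (-3)·0.222 - (4)·0.200 - (-2)·0.300) / (10) = -0.053
Change: (0.000, -0.371, -0.402, -0.053) → max |·| = 0.402

0.402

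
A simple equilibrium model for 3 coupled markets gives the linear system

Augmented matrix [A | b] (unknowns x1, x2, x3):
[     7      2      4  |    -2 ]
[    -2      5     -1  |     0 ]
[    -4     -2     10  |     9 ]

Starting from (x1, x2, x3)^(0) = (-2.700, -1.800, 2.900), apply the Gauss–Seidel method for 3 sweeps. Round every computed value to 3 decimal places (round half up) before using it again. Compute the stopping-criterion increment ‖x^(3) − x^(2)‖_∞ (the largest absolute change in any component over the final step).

Iteration 1:
  x1 = (-2 - (2)·-1.800 - (4)·2.900) / (7) = -1.429
  x2 = (0 - (-2)·-1.429 - (-1)·2.900) / (5) = 0.008
  x3 = (9 - (-4)·-1.429 - (-2)·0.008) / (10) = 0.330
Iteration 2:
  x1 = (-2 - (2)·0.008 - (4)·0.330) / (7) = -0.477
  x2 = (0 - (-2)·-0.477 - (-1)·0.330) / (5) = -0.125
  x3 = (9 - (-4)·-0.477 - (-2)·-0.125) / (10) = 0.684
Iteration 3:
  x1 = (-2 - (2)·-0.125 - (4)·0.684) / (7) = -0.641
  x2 = (0 - (-2)·-0.641 - (-1)·0.684) / (5) = -0.120
  x3 = (9 - (-4)·-0.641 - (-2)·-0.120) / (10) = 0.620
Change: (-0.164, 0.005, -0.064) → max |·| = 0.164

0.164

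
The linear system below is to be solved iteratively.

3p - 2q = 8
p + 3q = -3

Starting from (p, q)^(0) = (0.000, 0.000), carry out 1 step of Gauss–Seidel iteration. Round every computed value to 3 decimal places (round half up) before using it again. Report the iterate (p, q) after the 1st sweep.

Iteration 1:
  p = (8 - (-2)·0.000) / (3) = 2.667
  q = (-3 - (1)·2.667) / (3) = -1.889

(2.667, -1.889)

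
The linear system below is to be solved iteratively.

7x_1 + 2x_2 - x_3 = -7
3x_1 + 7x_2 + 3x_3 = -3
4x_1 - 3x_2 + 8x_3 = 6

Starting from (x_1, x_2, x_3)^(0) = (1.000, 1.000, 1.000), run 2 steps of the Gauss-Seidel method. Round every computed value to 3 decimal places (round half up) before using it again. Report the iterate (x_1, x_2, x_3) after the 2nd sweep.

Iteration 1:
  x_1 = (-7 - (2)·1.000 - (-1)·1.000) / (7) = -1.143
  x_2 = (-3 - (3)·-1.143 - (3)·1.000) / (7) = -0.367
  x_3 = (6 - (4)·-1.143 - (-3)·-0.367) / (8) = 1.184
Iteration 2:
  x_1 = (-7 - (2)·-0.367 - (-1)·1.184) / (7) = -0.726
  x_2 = (-3 - (3)·-0.726 - (3)·1.184) / (7) = -0.625
  x_3 = (6 - (4)·-0.726 - (-3)·-0.625) / (8) = 0.879

(-0.726, -0.625, 0.879)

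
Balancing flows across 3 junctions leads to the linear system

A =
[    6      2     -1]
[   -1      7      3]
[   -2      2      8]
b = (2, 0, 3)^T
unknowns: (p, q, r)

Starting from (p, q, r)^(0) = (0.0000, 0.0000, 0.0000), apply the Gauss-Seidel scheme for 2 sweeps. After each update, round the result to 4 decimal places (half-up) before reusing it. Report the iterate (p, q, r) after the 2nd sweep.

(0.3919, -0.1353, 0.5068)

Iteration 1:
  p = (2 - (2)·0.0000 - (-1)·0.0000) / (6) = 0.3333
  q = (0 - (-1)·0.3333 - (3)·0.0000) / (7) = 0.0476
  r = (3 - (-2)·0.3333 - (2)·0.0476) / (8) = 0.4464
Iteration 2:
  p = (2 - (2)·0.0476 - (-1)·0.4464) / (6) = 0.3919
  q = (0 - (-1)·0.3919 - (3)·0.4464) / (7) = -0.1353
  r = (3 - (-2)·0.3919 - (2)·-0.1353) / (8) = 0.5068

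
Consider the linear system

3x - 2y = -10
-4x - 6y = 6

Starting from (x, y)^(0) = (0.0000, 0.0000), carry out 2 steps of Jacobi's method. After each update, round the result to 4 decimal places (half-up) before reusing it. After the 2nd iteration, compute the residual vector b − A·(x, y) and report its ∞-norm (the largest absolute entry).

4.4444

Iteration 1:
  x = (-10 - (-2)·0.0000) / (3) = -3.3333
  y = (6 - (-4)·0.0000) / (-6) = -1.0000
Iteration 2:
  x = (-10 - (-2)·-1.0000) / (3) = -4.0000
  y = (6 - (-4)·-3.3333) / (-6) = 1.2222
Residual b − A·x = (4.4444, -2.6668); ∞-norm = 4.4444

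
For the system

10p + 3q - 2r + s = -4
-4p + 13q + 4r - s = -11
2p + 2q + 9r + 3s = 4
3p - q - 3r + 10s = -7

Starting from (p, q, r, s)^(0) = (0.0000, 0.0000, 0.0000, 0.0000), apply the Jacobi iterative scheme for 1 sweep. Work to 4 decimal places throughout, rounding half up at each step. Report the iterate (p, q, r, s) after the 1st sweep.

(-0.4000, -0.8462, 0.4444, -0.7000)

Iteration 1:
  p = (-4 - (3)·0.0000 - (-2)·0.0000 - (1)·0.0000) / (10) = -0.4000
  q = (-11 - (-4)·0.0000 - (4)·0.0000 - (-1)·0.0000) / (13) = -0.8462
  r = (4 - (2)·0.0000 - (2)·0.0000 - (3)·0.0000) / (9) = 0.4444
  s = (-7 - (3)·0.0000 - (-1)·0.0000 - (-3)·0.0000) / (10) = -0.7000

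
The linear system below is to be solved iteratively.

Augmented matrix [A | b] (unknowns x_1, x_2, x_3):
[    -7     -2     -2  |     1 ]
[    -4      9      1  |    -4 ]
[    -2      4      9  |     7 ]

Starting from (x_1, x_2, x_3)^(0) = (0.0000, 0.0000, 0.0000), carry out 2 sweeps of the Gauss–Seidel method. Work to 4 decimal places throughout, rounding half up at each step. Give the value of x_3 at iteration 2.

1.0165

Iteration 1:
  x_1 = (1 - (-2)·0.0000 - (-2)·0.0000) / (-7) = -0.1429
  x_2 = (-4 - (-4)·-0.1429 - (1)·0.0000) / (9) = -0.5080
  x_3 = (7 - (-2)·-0.1429 - (4)·-0.5080) / (9) = 0.9718
Iteration 2:
  x_1 = (1 - (-2)·-0.5080 - (-2)·0.9718) / (-7) = -0.2754
  x_2 = (-4 - (-4)·-0.2754 - (1)·0.9718) / (9) = -0.6748
  x_3 = (7 - (-2)·-0.2754 - (4)·-0.6748) / (9) = 1.0165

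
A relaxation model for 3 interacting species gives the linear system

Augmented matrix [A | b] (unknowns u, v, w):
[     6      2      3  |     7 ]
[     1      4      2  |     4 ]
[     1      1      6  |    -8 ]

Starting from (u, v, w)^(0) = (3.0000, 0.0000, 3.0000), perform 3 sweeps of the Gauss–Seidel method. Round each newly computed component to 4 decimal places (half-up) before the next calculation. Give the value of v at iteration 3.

Iteration 1:
  u = (7 - (2)·0.0000 - (3)·3.0000) / (6) = -0.3333
  v = (4 - (1)·-0.3333 - (2)·3.0000) / (4) = -0.4167
  w = (-8 - (1)·-0.3333 - (1)·-0.4167) / (6) = -1.2083
Iteration 2:
  u = (7 - (2)·-0.4167 - (3)·-1.2083) / (6) = 1.9097
  v = (4 - (1)·1.9097 - (2)·-1.2083) / (4) = 1.1267
  w = (-8 - (1)·1.9097 - (1)·1.1267) / (6) = -1.8394
Iteration 3:
  u = (7 - (2)·1.1267 - (3)·-1.8394) / (6) = 1.7108
  v = (4 - (1)·1.7108 - (2)·-1.8394) / (4) = 1.4920
  w = (-8 - (1)·1.7108 - (1)·1.4920) / (6) = -1.8671

1.4920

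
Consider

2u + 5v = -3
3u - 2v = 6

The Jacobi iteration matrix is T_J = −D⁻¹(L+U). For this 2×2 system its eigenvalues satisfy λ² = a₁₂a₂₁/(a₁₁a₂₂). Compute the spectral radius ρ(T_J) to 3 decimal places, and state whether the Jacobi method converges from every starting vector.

a₁₂a₂₁/(a₁₁a₂₂) = (5)·(3) / ((2)·(-2)) = -3.750000
ρ = √|-3.750000| = √3.750000 = 1.936
ρ > 1, so Jacobi diverges

1.936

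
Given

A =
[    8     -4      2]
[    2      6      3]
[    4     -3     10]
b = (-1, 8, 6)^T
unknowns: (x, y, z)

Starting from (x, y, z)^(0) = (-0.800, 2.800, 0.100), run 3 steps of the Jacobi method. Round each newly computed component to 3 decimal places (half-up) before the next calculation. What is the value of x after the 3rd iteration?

-0.248

Iteration 1:
  x = (-1 - (-4)·2.800 - (2)·0.100) / (8) = 1.250
  y = (8 - (2)·-0.800 - (3)·0.100) / (6) = 1.550
  z = (6 - (4)·-0.800 - (-3)·2.800) / (10) = 1.760
Iteration 2:
  x = (-1 - (-4)·1.550 - (2)·1.760) / (8) = 0.210
  y = (8 - (2)·1.250 - (3)·1.760) / (6) = 0.037
  z = (6 - (4)·1.250 - (-3)·1.550) / (10) = 0.565
Iteration 3:
  x = (-1 - (-4)·0.037 - (2)·0.565) / (8) = -0.248
  y = (8 - (2)·0.210 - (3)·0.565) / (6) = 0.981
  z = (6 - (4)·0.210 - (-3)·0.037) / (10) = 0.527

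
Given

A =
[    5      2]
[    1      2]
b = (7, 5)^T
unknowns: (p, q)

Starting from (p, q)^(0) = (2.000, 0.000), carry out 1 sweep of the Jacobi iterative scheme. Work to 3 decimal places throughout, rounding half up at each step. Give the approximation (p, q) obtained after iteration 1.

Iteration 1:
  p = (7 - (2)·0.000) / (5) = 1.400
  q = (5 - (1)·2.000) / (2) = 1.500

(1.400, 1.500)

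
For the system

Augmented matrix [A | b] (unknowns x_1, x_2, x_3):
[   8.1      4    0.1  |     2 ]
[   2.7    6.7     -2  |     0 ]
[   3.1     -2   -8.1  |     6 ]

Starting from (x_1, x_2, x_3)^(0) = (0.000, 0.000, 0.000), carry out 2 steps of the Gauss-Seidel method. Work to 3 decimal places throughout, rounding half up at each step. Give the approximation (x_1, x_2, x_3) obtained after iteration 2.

Iteration 1:
  x_1 = (2 - (4)·0.000 - (0.1)·0.000) / (8.1) = 0.247
  x_2 = (0 - (2.7)·0.247 - (-2)·0.000) / (6.7) = -0.100
  x_3 = (6 - (3.1)·0.247 - (-2)·-0.100) / (-8.1) = -0.622
Iteration 2:
  x_1 = (2 - (4)·-0.100 - (0.1)·-0.622) / (8.1) = 0.304
  x_2 = (0 - (2.7)·0.304 - (-2)·-0.622) / (6.7) = -0.308
  x_3 = (6 - (3.1)·0.304 - (-2)·-0.308) / (-8.1) = -0.548

(0.304, -0.308, -0.548)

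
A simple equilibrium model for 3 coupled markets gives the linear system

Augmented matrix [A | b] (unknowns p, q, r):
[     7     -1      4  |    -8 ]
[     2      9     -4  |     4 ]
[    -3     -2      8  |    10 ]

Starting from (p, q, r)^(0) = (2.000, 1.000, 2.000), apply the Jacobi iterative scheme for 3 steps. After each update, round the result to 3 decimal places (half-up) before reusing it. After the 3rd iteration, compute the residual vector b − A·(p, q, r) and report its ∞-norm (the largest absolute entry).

1.817

Iteration 1:
  p = (-8 - (-1)·1.000 - (4)·2.000) / (7) = -2.143
  q = (4 - (2)·2.000 - (-4)·2.000) / (9) = 0.889
  r = (10 - (-3)·2.000 - (-2)·1.000) / (8) = 2.250
Iteration 2:
  p = (-8 - (-1)·0.889 - (4)·2.250) / (7) = -2.302
  q = (4 - (2)·-2.143 - (-4)·2.250) / (9) = 1.921
  r = (10 - (-3)·-2.143 - (-2)·0.889) / (8) = 0.669
Iteration 3:
  p = (-8 - (-1)·1.921 - (4)·0.669) / (7) = -1.251
  q = (4 - (2)·-2.302 - (-4)·0.669) / (9) = 1.253
  r = (10 - (-3)·-2.302 - (-2)·1.921) / (8) = 0.867
Residual b − A·x = (-1.458, -1.307, 1.817); ∞-norm = 1.817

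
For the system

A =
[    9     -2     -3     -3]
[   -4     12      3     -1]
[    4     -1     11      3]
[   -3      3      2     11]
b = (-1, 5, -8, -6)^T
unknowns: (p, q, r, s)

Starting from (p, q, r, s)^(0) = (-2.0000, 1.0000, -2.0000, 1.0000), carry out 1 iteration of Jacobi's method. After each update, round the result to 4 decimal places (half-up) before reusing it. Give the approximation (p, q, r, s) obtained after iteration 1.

(-0.2222, 0.3333, -0.1818, -1.0000)

Iteration 1:
  p = (-1 - (-2)·1.0000 - (-3)·-2.0000 - (-3)·1.0000) / (9) = -0.2222
  q = (5 - (-4)·-2.0000 - (3)·-2.0000 - (-1)·1.0000) / (12) = 0.3333
  r = (-8 - (4)·-2.0000 - (-1)·1.0000 - (3)·1.0000) / (11) = -0.1818
  s = (-6 - (-3)·-2.0000 - (3)·1.0000 - (2)·-2.0000) / (11) = -1.0000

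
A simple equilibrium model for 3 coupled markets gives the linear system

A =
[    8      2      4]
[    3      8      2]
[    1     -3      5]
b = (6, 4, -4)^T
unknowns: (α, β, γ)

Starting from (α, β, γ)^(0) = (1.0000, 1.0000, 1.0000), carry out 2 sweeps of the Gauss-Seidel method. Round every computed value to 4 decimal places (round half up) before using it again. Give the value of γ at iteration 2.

Iteration 1:
  α = (6 - (2)·1.0000 - (4)·1.0000) / (8) = 0.0000
  β = (4 - (3)·0.0000 - (2)·1.0000) / (8) = 0.2500
  γ = (-4 - (1)·0.0000 - (-3)·0.2500) / (5) = -0.6500
Iteration 2:
  α = (6 - (2)·0.2500 - (4)·-0.6500) / (8) = 1.0125
  β = (4 - (3)·1.0125 - (2)·-0.6500) / (8) = 0.2828
  γ = (-4 - (1)·1.0125 - (-3)·0.2828) / (5) = -0.8328

-0.8328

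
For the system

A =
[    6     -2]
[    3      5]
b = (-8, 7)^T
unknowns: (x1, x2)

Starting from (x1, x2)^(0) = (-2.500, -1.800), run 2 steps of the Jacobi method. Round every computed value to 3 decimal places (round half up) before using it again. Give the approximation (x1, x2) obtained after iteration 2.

(-0.367, 2.560)

Iteration 1:
  x1 = (-8 - (-2)·-1.800) / (6) = -1.933
  x2 = (7 - (3)·-2.500) / (5) = 2.900
Iteration 2:
  x1 = (-8 - (-2)·2.900) / (6) = -0.367
  x2 = (7 - (3)·-1.933) / (5) = 2.560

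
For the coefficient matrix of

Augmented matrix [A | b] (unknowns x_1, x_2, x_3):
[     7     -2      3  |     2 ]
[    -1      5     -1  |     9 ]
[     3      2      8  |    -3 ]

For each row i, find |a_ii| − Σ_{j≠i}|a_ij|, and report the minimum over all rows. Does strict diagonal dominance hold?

row 1: |7| − (2+3) = 2
row 2: |5| − (1+1) = 3
row 3: |8| − (3+2) = 3
minimum over rows = 2 → strictly diagonally dominant (convergence guaranteed)

2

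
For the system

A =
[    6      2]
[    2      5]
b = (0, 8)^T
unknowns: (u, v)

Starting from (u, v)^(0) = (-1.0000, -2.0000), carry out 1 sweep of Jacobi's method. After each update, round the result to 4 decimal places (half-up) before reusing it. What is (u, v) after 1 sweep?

(0.6667, 2.0000)

Iteration 1:
  u = (0 - (2)·-2.0000) / (6) = 0.6667
  v = (8 - (2)·-1.0000) / (5) = 2.0000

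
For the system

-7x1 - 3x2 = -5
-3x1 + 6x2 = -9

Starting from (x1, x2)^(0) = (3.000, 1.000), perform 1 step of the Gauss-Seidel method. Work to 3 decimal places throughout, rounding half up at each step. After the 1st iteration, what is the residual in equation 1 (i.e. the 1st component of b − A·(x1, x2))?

Iteration 1:
  x1 = (-5 - (-3)·1.000) / (-7) = 0.286
  x2 = (-9 - (-3)·0.286) / (6) = -1.357
Residual b − A·x = (-7.069, 0.000)

-7.069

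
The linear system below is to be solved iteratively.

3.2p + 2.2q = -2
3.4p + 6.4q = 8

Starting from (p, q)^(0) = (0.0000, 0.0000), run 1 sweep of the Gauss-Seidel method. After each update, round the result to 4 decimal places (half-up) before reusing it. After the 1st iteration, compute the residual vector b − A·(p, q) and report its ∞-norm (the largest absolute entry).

Iteration 1:
  p = (-2 - (2.2)·0.0000) / (3.2) = -0.6250
  q = (8 - (3.4)·-0.6250) / (6.4) = 1.5820
Residual b − A·x = (-3.4804, 0.0002); ∞-norm = 3.4804

3.4804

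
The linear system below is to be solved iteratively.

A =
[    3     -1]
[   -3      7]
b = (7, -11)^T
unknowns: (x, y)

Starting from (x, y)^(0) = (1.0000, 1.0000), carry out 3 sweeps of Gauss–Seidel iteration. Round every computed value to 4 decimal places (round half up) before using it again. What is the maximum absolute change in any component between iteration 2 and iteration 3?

Iteration 1:
  x = (7 - (-1)·1.0000) / (3) = 2.6667
  y = (-11 - (-3)·2.6667) / (7) = -0.4286
Iteration 2:
  x = (7 - (-1)·-0.4286) / (3) = 2.1905
  y = (-11 - (-3)·2.1905) / (7) = -0.6326
Iteration 3:
  x = (7 - (-1)·-0.6326) / (3) = 2.1225
  y = (-11 - (-3)·2.1225) / (7) = -0.6618
Change: (-0.0680, -0.0292) → max |·| = 0.0680

0.0680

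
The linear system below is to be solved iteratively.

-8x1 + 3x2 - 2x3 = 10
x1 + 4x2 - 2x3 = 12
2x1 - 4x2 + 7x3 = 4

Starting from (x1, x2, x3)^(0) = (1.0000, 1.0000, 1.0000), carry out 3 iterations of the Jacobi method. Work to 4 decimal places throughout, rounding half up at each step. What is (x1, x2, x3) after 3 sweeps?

Iteration 1:
  x1 = (10 - (3)·1.0000 - (-2)·1.0000) / (-8) = -1.1250
  x2 = (12 - (1)·1.0000 - (-2)·1.0000) / (4) = 3.2500
  x3 = (4 - (2)·1.0000 - (-4)·1.0000) / (7) = 0.8571
Iteration 2:
  x1 = (10 - (3)·3.2500 - (-2)·0.8571) / (-8) = -0.2455
  x2 = (12 - (1)·-1.1250 - (-2)·0.8571) / (4) = 3.7098
  x3 = (4 - (2)·-1.1250 - (-4)·3.2500) / (7) = 2.7500
Iteration 3:
  x1 = (10 - (3)·3.7098 - (-2)·2.7500) / (-8) = -0.5463
  x2 = (12 - (1)·-0.2455 - (-2)·2.7500) / (4) = 4.4364
  x3 = (4 - (2)·-0.2455 - (-4)·3.7098) / (7) = 2.7615

(-0.5463, 4.4364, 2.7615)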